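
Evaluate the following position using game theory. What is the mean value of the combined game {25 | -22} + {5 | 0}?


G1 = {25 | -22}, G2 = {5 | 0}
Each is a switch {a | b} with numbers a > b; its mean value is (a + b)/2, and mean value is additive over game sums: m(G1 + G2) = m(G1) + m(G2).
Mean of G1 = (25 + (-22))/2 = 3/2 = 3/2
Mean of G2 = (5 + (0))/2 = 5/2 = 5/2
Mean of G1 + G2 = 3/2 + 5/2 = 4

4


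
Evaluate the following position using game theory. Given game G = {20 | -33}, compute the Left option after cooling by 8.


Original game: {20 | -33} (a switch {a | b} with a > b).
Cooling by t (for t below the temperature (a - b)/2 = 53/2) taxes each move by t: {a | b} cooled by t is {a - t | b + t}.
Cooling amount: t = 8
Cooled Left option: 20 - 8 = 12
Cooled Right option: -33 + 8 = -25
Cooled game: {12 | -25}
Left option = 12

12


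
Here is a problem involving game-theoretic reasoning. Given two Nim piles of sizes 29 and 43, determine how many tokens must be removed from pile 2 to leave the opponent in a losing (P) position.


Piles: 29 and 43
Current XOR: 29 XOR 43 = 54 (non-zero, so this is an N-position).
To make the XOR zero, we need to find a move that balances the piles.
For pile 2 (size 43): target = 43 XOR 54 = 29
We reduce pile 2 from 43 to 29.
Tokens removed: 43 - 29 = 14
Verification: 29 XOR 29 = 0

14


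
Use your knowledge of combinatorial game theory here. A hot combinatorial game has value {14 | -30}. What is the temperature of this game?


The game is {14 | -30}, a switch {a | b} with numbers a > b.
Cooling {a | b} by t gives {a - t | b + t}, which stops being hot when a - t = b + t, i.e. at t = (a - b)/2. So the temperature of a switch is (a - b)/2.
Temperature = (Left option - Right option) / 2
= (14 - (-30)) / 2
= 44 / 2
= 22

22


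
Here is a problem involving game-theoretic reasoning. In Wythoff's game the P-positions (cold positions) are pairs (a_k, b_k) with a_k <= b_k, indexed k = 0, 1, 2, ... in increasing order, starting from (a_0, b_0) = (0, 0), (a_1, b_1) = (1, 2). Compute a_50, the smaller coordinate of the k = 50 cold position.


By Wythoff's theorem, a_k = floor(k * phi) and b_k = floor(k * phi^2) = a_k + k, where phi = (1 + sqrt(5))/2 is the golden ratio.
phi = (1 + sqrt(5))/2 = 1.618034
k = 50
k * phi = 50 * 1.618034 = 80.901699
a_50 = floor(k * phi) = 80

80


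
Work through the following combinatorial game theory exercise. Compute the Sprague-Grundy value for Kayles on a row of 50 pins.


Kayles: a move removes 1 or 2 adjacent pins from a contiguous row.
Removing pins from a row of k leaves two independent rows (a, b) with a + b = k - 1 (one pin) or a + b = k - 2 (two pins); an end removal gives a = 0.
By Sprague-Grundy, G(k) = mex{ G(a) XOR G(b) } over all these splits. G(0) = 0.
G(1): splits (0,0):0^0=0 -> mex({0}) = 1
G(2): splits (0,1):0^1=1 (0,0):0^0=0 -> mex({0, 1}) = 2
G(3): splits (0,2):0^2=2 (1,1):1^1=0 (0,1):0^1=1 -> mex({0, 1, 2}) = 3
G(4): splits (0,3):0^3=3 (1,2):1^2=3 (0,2):0^2=2 (1,1):1^1=0 -> mex({0, 2, 3}) = 1
G(5): splits (0,4):0^1=1 (1,3):1^3=2 (2,2):2^2=0 (0,3):0^3=3 (1,2):1^2=3 -> mex({0, 1, 2, 3}) = 4
G(6) = mex({0, 1, 2, 4}) = 3
G(7) = mex({0, 1, 3, 4, 5}) = 2
G(8) = mex({0, 2, 3, 5, 6}) = 1
G(9) = mex({0, 1, 2, 3, 6, 7}) = 4
G(10) = mex({0, 1, 3, 4, 5, 7}) = 2
G(11) = mex({0, 1, 2, 3, 4, 5}) = 6
G(12) = mex({0, 1, 2, 3, 5, 6, 7}) = 4
G(13) = mex({0, 2, 3, 4, 6, 7}) = 1
G(14) = mex({0, 1, 4, 5, 6, 7}) = 2
G(15) = mex({0, 1, 2, 3, 4, 5, 6}) = 7
G(16) = mex({0, 2, 3, 5, 6, 7}) = 1
G(17) = mex({0, 1, 2, 3, 5, 6, 7}) = 4
G(18) = mex({0, 1, 2, 4, 5, 6}) = 3
G(19) = mex({0, 1, 3, 4, 5, 7}) = 2
G(20) = mex({0, 2, 3, 4, 5, 6, 7}) = 1
G(21) = mex({0, 1, 2, 3, 5, 6, 7}) = 4
G(22) = mex({0, 1, 2, 3, 4, 5, 7}) = 6
G(23) = mex({0, 1, 2, 3, 4, 5, 6}) = 7
G(24) = mex({0, 1, 2, 3, 5, 6, 7}) = 4
G(25) = mex({0, 2, 3, 4, 6, 7}) = 1
G(26) = mex({0, 1, 3, 4, 5, 6, 7}) = 2
G(27) = mex({0, 1, 2, 3, 4, 5, 6, 7}) = 8
G(28) = mex({0, 1, 2, 3, 4, 6, 7, 8}) = 5
G(29) = mex({0, 1, 2, 3, 5, 6, 7, 8, 9}) = 4
G(30) = mex({0, 1, 2, 3, 4, 5, 6, 9, 10}) = 7
G(31) = mex({0, 1, 3, 4, 5, 7, 10, 11}) = 2
G(32) = mex({0, 2, 3, 4, 5, 6, 7, 9, 11}) = 1
G(33) = mex({0, 1, 2, 3, 4, 5, 6, 7, 9, 12}) = 8
G(34) = mex({0, 1, 2, 3, 4, 5, 7, 8, 11, 12}) = 6
G(35) = mex({0, 1, 2, 3, 4, 5, 6, 8, 9, 10, 11}) = 7
G(36) = mex({0, 1, 2, 3, 5, 6, 7, 9, 10}) = 4
G(37) = mex({0, 2, 3, 4, 6, 7, 9, 10, 11, 12}) = 1
G(38) = mex({0, 1, 3, 4, 5, 6, 7, 9, 10, 11, 12}) = 2
G(39) = mex({0, 1, 2, 4, 5, 6, 7, 9, 10, 12, 14}) = 3
G(40) = mex({0, 2, 3, 4, 6, 7, 11, 12, 14}) = 1
G(41) = mex({0, 1, 2, 3, 5, 6, 7, 9, 10, 11, 12}) = 4
G(42) = mex({0, 1, 2, 3, 4, 5, 6, 9, 10}) = 7
G(43) = mex({0, 1, 3, 4, 5, 7, 9, 10, 12, 15}) = 2
G(44) = mex({0, 2, 3, 4, 5, 6, 7, 9, 10, 12, 15}) = 1
G(45) = mex({0, 1, 2, 3, 4, 5, 6, 7, 9, 10, 12, 14}) = 8
G(46) = mex({0, 1, 3, 4, 5, 7, 8, 11, 12, 14}) = 2
G(47) = mex({0, 1, 2, 3, 4, 5, 6, 8, 9, 10, 11, 12}) = 7
G(48) = mex({0, 1, 2, 3, 5, 6, 7, 9, 10}) = 4
G(49) = mex({0, 2, 3, 4, 6, 7, 9, 10, 11, 12, 15}) = 1
G(50) = mex({0, 1, 4, 5, 6, 7, 9, 11, 12, 14, 15}) = 2
Therefore G(50) = 2.

2


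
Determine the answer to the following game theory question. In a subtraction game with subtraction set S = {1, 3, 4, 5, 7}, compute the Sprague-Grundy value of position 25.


The subtraction set is S = {1, 3, 4, 5, 7}.
G(k) = mex{ G(k - s) : s in S, s <= k }. We compute iteratively: G(0) = 0.
G(1) = mex({0}) = 1
G(2) = mex({1}) = 0
G(3) = mex({0}) = 1
G(4) = mex({0, 1}) = 2
G(5) = mex({0, 1, 2}) = 3
G(6) = mex({0, 1, 3}) = 2
G(7) = mex({0, 1, 2}) = 3
G(8) = mex({1, 2, 3}) = 0
G(9) = mex({0, 2, 3}) = 1
G(10) = mex({1, 2, 3}) = 0
G(11) = mex({0, 2, 3}) = 1
G(12) = mex({0, 1, 3}) = 2
G(13) = mex({0, 1, 2}) = 3
G(14) = mex({0, 1, 3}) = 2
Observe that G(8)..G(14) = 0, 1, 0, 1, 2, 3, 2 repeats G(0)..G(6) = 0, 1, 0, 1, 2, 3, 2.
For k >= max(S) = 7, G(k) is determined by the previous 7 values G(k-7)..G(k-1); a window of 7 consecutive values has recurred shifted by 8, so by induction G(k + 8) = G(k) for all k >= 0: the sequence is periodic from the start with period 8.
One period: G(0..7) = 0, 1, 0, 1, 2, 3, 2, 3.
25 mod 8 = 1, so G(25) = G(1) = 1.

1


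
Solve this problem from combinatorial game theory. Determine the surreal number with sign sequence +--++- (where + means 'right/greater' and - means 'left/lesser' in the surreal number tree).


Sign expansion: +--++-
Rule: track bounds (lo, hi), initially (-inf, +inf). On '+', the current value becomes lo and we move to the simplest number in (value, hi): value + 1 if hi = +inf, otherwise the midpoint (value + hi)/2. On '-', the current value becomes hi and we move to value - 1 if lo = -inf, otherwise the midpoint (lo + value)/2.
Start at 0.
Step 1: sign = +, move right. Bounds: (0, +inf). Value = 1
Step 2: sign = -, move left. Bounds: (0, 1). Value = 1/2
Step 3: sign = -, move left. Bounds: (0, 1/2). Value = 1/4
Step 4: sign = +, move right. Bounds: (1/4, 1/2). Value = 3/8
Step 5: sign = +, move right. Bounds: (3/8, 1/2). Value = 7/16
Step 6: sign = -, move left. Bounds: (3/8, 7/16). Value = 13/32
The surreal number with sign expansion +--++- is 13/32.

13/32


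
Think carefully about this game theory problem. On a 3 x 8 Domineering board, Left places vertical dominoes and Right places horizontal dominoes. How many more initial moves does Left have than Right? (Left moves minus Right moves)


Board is 3 x 8 (rows x cols).
Left (vertical) placements: (rows-1) * cols = 2 * 8 = 16
Right (horizontal) placements: rows * (cols-1) = 3 * 7 = 21
Advantage = Left - Right = 16 - 21 = -5

-5


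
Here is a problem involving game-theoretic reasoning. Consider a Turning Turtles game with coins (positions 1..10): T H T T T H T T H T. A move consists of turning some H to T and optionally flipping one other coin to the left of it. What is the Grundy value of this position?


Coins: T H T T T H T T H T
Key fact: a single head at position k behaves exactly like a Nim heap of size k (turning it to T and optionally flipping a coin at j < k corresponds to moving the heap from k to j, or to 0), and heads combine as a disjunctive sum (two heads at the same place would cancel, matching j XOR j = 0). So the Nim-value is the XOR of the 1-indexed positions of the heads.
Face-up positions (1-indexed): [2, 6, 9]
XOR 0 with 2: 0 XOR 2 = 2
XOR 2 with 6: 2 XOR 6 = 4
XOR 4 with 9: 4 XOR 9 = 13
Nim-value = 13

13


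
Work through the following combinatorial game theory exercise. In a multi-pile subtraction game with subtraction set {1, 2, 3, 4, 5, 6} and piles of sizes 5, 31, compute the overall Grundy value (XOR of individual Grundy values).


Subtraction set: {1, 2, 3, 4, 5, 6}
For this subtraction set, G(n) = n mod 7 (period = max + 1 = 7).
Pile 1 (size 5): G(5) = 5 mod 7 = 5
Pile 2 (size 31): G(31) = 31 mod 7 = 3
Total Grundy value = XOR of all: 5 XOR 3 = 6

6


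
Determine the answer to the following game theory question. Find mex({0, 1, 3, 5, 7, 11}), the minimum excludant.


Set = {0, 1, 3, 5, 7, 11}
0 is in the set.
1 is in the set.
2 is NOT in the set. This is the mex.
mex = 2

2


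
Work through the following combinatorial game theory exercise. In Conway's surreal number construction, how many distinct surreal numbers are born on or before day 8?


Day 0: {|} = 0 is born. Count = 1.
Day n: the number of surreal numbers born by day n is 2^(n+1) - 1.
By day 0: 2^1 - 1 = 1
By day 1: 2^2 - 1 = 3
By day 2: 2^3 - 1 = 7
By day 3: 2^4 - 1 = 15
By day 4: 2^5 - 1 = 31
By day 5: 2^6 - 1 = 63
By day 6: 2^7 - 1 = 127
By day 7: 2^8 - 1 = 255
By day 8: 2^9 - 1 = 511
By day 8: 511 surreal numbers.

511


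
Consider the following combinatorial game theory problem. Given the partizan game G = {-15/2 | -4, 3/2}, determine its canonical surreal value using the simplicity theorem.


Left options: {-15/2}, max = -15/2
Right options: {-4, 3/2}, min = -4
All options are numbers and max(Left) < min(Right), so by the simplicity theorem the value is the simplest (earliest-born) number strictly between -15/2 and -4.
Integers -7 through -5 all lie strictly between -15/2 and -4.
Among integers, the simplest (lowest birthday = smallest |n|; 0 is born on day 0, +-n on day n) is -5.
No non-integer in the interval can be simpler: if x is a non-integer in the interval, then floor(x) or ceil(x) also lies in the interval (the interval contains an integer), and both are proper prefixes of x's sign expansion, i.e. born earlier. So the game value is -5.
Game value = -5

-5


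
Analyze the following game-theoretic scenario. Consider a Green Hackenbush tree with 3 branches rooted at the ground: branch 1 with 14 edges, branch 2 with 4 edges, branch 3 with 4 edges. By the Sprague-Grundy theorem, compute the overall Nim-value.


The tree has 3 branches from the ground vertex.
In Green Hackenbush, the Nim-value of a simple path of length k is k.
Branch 1: length 14, Nim-value = 14
Branch 2: length 4, Nim-value = 4
Branch 3: length 4, Nim-value = 4
Total Nim-value = XOR of all branch values:
0 XOR 14 = 14
14 XOR 4 = 10
10 XOR 4 = 14
Nim-value of the tree = 14

14


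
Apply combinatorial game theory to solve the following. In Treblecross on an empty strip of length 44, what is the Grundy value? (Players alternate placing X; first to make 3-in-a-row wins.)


Treblecross: place X on empty cells; 3-in-a-row wins.
Playing within two cells of an existing X lets the opponent win at once, so sensible play treats the cells i-2..i+2 around each X as dead. The player left with no safe cell loses, so this is a normal-play take-away game on strips of safe cells.
Placing X at cell i (0-indexed) of a strip of k safe cells leaves independent strips of sizes max(0, i-2) and max(0, k-i-3). Hence G(k) = mex{ G(max(0,i-2)) XOR G(max(0,k-i-3)) : 0 <= i < k }, with G(0) = 0.
G(1): splits (0,0):0^0=0 -> mex({0}) = 1
G(2): splits (0,0):0^0=0 -> mex({0}) = 1
G(3): splits (0,0):0^0=0 -> mex({0}) = 1
G(4): splits (0,1):0^1=1 (0,0):0^0=0 -> mex({0, 1}) = 2
G(5): splits (0,2):0^1=1 (0,1):0^1=1 (0,0):0^0=0 -> mex({0, 1}) = 2
G(6) = mex({1}) = 0
G(7) = mex({0, 1, 2}) = 3
G(8) = mex({0, 1, 2}) = 3
G(9) = mex({0, 2}) = 1
G(10) = mex({0, 2, 3}) = 1
G(11) = mex({0, 3}) = 1
G(12) = mex({1, 3}) = 0
G(13) = mex({0, 1, 2, 3}) = 4
G(14) = mex({0, 1, 2}) = 3
G(15) = mex({0, 1, 2}) = 3
G(16) = mex({0, 1, 2, 4}) = 3
G(17) = mex({0, 1, 3, 4}) = 2
G(18) = mex({0, 1, 3, 4}) = 2
G(19) = mex({0, 1, 3, 5}) = 2
G(20) = mex({0, 1, 2, 3, 5}) = 4
G(21) = mex({0, 1, 2, 3, 5}) = 4
G(22) = mex({1, 2, 6}) = 0
G(23) = mex({0, 1, 2, 3, 4, 6}) = 5
G(24) = mex({0, 1, 2, 3, 4}) = 5
G(25) = mex({0, 1, 3, 4, 7}) = 2
G(26) = mex({0, 1, 3, 4, 5, 7}) = 2
G(27) = mex({0, 1, 3, 5}) = 2
G(28) = mex({0, 1, 2, 5}) = 3
G(29) = mex({0, 1, 2, 4, 5, 6}) = 3
G(30) = mex({1, 2, 4, 6}) = 0
G(31) = mex({0, 1, 2, 3, 4, 6}) = 5
G(32) = mex({1, 2, 3, 4, 7}) = 0
G(33) = mex({0, 3, 7}) = 1
G(34) = mex({0, 2, 3, 5, 7}) = 1
G(35) = mex({0, 2, 3, 5, 6}) = 1
G(36) = mex({0, 1, 2, 5, 6}) = 3
G(37) = mex({0, 1, 2, 4, 5, 6}) = 3
G(38) = mex({0, 1, 2, 4}) = 3
G(39) = mex({0, 1, 2, 3, 4, 7}) = 5
G(40) = mex({0, 1, 2, 3, 4, 5, 7}) = 6
G(41) = mex({0, 1, 2, 3, 5, 7}) = 4
G(42) = mex({0, 1, 2, 3, 5, 6, 7}) = 4
G(43) = mex({0, 2, 3, 5, 6}) = 1
G(44) = mex({1, 2, 3, 4, 5, 6}) = 0
Therefore G(44) = 0.

0


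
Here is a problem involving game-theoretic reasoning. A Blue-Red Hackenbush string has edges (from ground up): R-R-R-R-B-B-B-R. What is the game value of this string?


Edges (from ground): R-R-R-R-B-B-B-R
By Berlekamp's sign-expansion rule, a Blue-Red Hackenbush stalk has the value of the surreal number whose sign sequence is the edge sequence with B -> + and R -> -.
Sign sequence: ----+++-
Trace the sign expansion in the surreal number tree, starting from 0:
Edge 1: R (sign -) -> bounds (-inf, 0), value = -1
Edge 2: R (sign -) -> bounds (-inf, -1), value = -2
Edge 3: R (sign -) -> bounds (-inf, -2), value = -3
Edge 4: R (sign -) -> bounds (-inf, -3), value = -4
Edge 5: B (sign +) -> bounds (-4, -3), value = -7/2
Edge 6: B (sign +) -> bounds (-7/2, -3), value = -13/4
Edge 7: B (sign +) -> bounds (-13/4, -3), value = -25/8
Edge 8: R (sign -) -> bounds (-13/4, -25/8), value = -51/16
Game value = -51/16

-51/16


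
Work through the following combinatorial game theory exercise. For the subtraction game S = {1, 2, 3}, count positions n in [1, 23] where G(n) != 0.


Subtraction set S = {1, 2, 3}, so G(n) = n mod 4.
G(n) = 0 when n is a multiple of 4.
Multiples of 4 in [1, 23]: 5
N-positions (nonzero Grundy) = 23 - 5 = 18

18


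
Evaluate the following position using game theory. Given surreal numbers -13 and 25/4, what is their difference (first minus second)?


x = -13, y = 25/4
Converting to common denominator: 4
x = -52/4, y = 25/4
x - y = -13 - 25/4 = -77/4

-77/4


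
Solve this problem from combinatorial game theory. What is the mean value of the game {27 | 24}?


Game = {27 | 24}, a switch {a | b} with numbers a > b.
Its thermograph has left wall a - t and right wall b + t, which meet at t = (a - b)/2, where both equal (a + b)/2. So the mast (mean value) is at (a + b)/2.
Mean = (27 + (24))/2 = 51/2 = 51/2

51/2


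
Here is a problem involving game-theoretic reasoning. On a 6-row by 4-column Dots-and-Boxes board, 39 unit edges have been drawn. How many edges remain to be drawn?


Grid: 6 x 4 boxes, i.e. 7 rows and 5 columns of dots.
Horizontal edges: (rows + 1) * cols = 7 * 4 = 28
Vertical edges: rows * (cols + 1) = 6 * 5 = 30
Total edges: 28 + 30 = 58
Edges drawn: 39
Remaining: 58 - 39 = 19

19


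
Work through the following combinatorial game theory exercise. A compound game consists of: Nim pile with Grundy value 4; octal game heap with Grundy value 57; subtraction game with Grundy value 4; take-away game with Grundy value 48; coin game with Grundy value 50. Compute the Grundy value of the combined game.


By the Sprague-Grundy theorem, the Grundy value of a sum of games is the XOR of individual Grundy values.
Nim pile: Grundy value = 4. Running XOR: 0 XOR 4 = 4
octal game heap: Grundy value = 57. Running XOR: 4 XOR 57 = 61
subtraction game: Grundy value = 4. Running XOR: 61 XOR 4 = 57
take-away game: Grundy value = 48. Running XOR: 57 XOR 48 = 9
coin game: Grundy value = 50. Running XOR: 9 XOR 50 = 59
The combined Grundy value is 59.

59


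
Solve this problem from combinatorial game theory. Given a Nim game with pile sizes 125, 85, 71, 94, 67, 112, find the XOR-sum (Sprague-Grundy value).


We need the XOR (exclusive or) of all pile sizes.
After XOR-ing pile 1 (size 125): 0 XOR 125 = 125
After XOR-ing pile 2 (size 85): 125 XOR 85 = 40
After XOR-ing pile 3 (size 71): 40 XOR 71 = 111
After XOR-ing pile 4 (size 94): 111 XOR 94 = 49
After XOR-ing pile 5 (size 67): 49 XOR 67 = 114
After XOR-ing pile 6 (size 112): 114 XOR 112 = 2
The Nim-value of this position is 2.

2


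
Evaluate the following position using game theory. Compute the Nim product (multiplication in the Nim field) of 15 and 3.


Nim multiplication is bilinear over XOR: (u XOR v) * w = (u*w) XOR (v*w).
So we split each operand into its bit components and XOR the pairwise Nim products.
15 = 1 + 2 + 4 + 8 (as XOR of powers of 2).
3 = 1 + 2 (as XOR of powers of 2).
Using the standard Nim-product table on single bits:
  2*2 = 3,   2*4 = 8,   2*8 = 12,
  4*4 = 6,   4*8 = 11,  8*8 = 13,
and  1*x = x (identity), k*l = l*k (commutative).
Pairwise Nim products:
  1 * 1 = 1
  1 * 2 = 2
  2 * 1 = 2
  2 * 2 = 3
  4 * 1 = 4
  4 * 2 = 8
  8 * 1 = 8
  8 * 2 = 12
XOR them: 1 XOR 2 XOR 2 XOR 3 XOR 4 XOR 8 XOR 8 XOR 12 = 10.
Result: 15 * 3 = 10 (in Nim).

10


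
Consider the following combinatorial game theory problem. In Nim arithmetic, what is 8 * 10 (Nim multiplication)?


Nim multiplication is bilinear over XOR: (u XOR v) * w = (u*w) XOR (v*w).
So we split each operand into its bit components and XOR the pairwise Nim products.
8 = 8 (as XOR of powers of 2).
10 = 2 + 8 (as XOR of powers of 2).
Using the standard Nim-product table on single bits:
  2*2 = 3,   2*4 = 8,   2*8 = 12,
  4*4 = 6,   4*8 = 11,  8*8 = 13,
and  1*x = x (identity), k*l = l*k (commutative).
Pairwise Nim products:
  8 * 2 = 12
  8 * 8 = 13
XOR them: 12 XOR 13 = 1.
Result: 8 * 10 = 1 (in Nim).

1


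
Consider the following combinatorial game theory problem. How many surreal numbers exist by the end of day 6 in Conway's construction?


Day 0: {|} = 0 is born. Count = 1.
Day n: the number of surreal numbers born by day n is 2^(n+1) - 1.
By day 0: 2^1 - 1 = 1
By day 1: 2^2 - 1 = 3
By day 2: 2^3 - 1 = 7
By day 3: 2^4 - 1 = 15
By day 4: 2^5 - 1 = 31
By day 5: 2^6 - 1 = 63
By day 6: 2^7 - 1 = 127
By day 6: 127 surreal numbers.

127


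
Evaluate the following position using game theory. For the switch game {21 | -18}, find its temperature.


The game is {21 | -18}, a switch {a | b} with numbers a > b.
Cooling {a | b} by t gives {a - t | b + t}, which stops being hot when a - t = b + t, i.e. at t = (a - b)/2. So the temperature of a switch is (a - b)/2.
Temperature = (Left option - Right option) / 2
= (21 - (-18)) / 2
= 39 / 2
= 39/2

39/2


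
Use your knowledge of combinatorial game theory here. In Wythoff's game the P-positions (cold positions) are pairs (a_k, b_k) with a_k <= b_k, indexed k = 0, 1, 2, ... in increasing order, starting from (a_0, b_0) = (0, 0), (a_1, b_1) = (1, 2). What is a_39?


By Wythoff's theorem, a_k = floor(k * phi) and b_k = floor(k * phi^2) = a_k + k, where phi = (1 + sqrt(5))/2 is the golden ratio.
phi = (1 + sqrt(5))/2 = 1.618034
k = 39
k * phi = 39 * 1.618034 = 63.103326
a_39 = floor(k * phi) = 63

63


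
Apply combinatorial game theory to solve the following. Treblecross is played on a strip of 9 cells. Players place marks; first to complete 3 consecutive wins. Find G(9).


Treblecross: place X on empty cells; 3-in-a-row wins.
Playing within two cells of an existing X lets the opponent win at once, so sensible play treats the cells i-2..i+2 around each X as dead. The player left with no safe cell loses, so this is a normal-play take-away game on strips of safe cells.
Placing X at cell i (0-indexed) of a strip of k safe cells leaves independent strips of sizes max(0, i-2) and max(0, k-i-3). Hence G(k) = mex{ G(max(0,i-2)) XOR G(max(0,k-i-3)) : 0 <= i < k }, with G(0) = 0.
G(1): splits (0,0):0^0=0 -> mex({0}) = 1
G(2): splits (0,0):0^0=0 -> mex({0}) = 1
G(3): splits (0,0):0^0=0 -> mex({0}) = 1
G(4): splits (0,1):0^1=1 (0,0):0^0=0 -> mex({0, 1}) = 2
G(5): splits (0,2):0^1=1 (0,1):0^1=1 (0,0):0^0=0 -> mex({0, 1}) = 2
G(6) = mex({1}) = 0
G(7) = mex({0, 1, 2}) = 3
G(8) = mex({0, 1, 2}) = 3
G(9) = mex({0, 2}) = 1
Therefore G(9) = 1.

1


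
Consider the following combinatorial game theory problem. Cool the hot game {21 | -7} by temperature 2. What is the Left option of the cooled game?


Original game: {21 | -7} (a switch {a | b} with a > b).
Cooling by t (for t below the temperature (a - b)/2 = 14) taxes each move by t: {a | b} cooled by t is {a - t | b + t}.
Cooling amount: t = 2
Cooled Left option: 21 - 2 = 19
Cooled Right option: -7 + 2 = -5
Cooled game: {19 | -5}
Left option = 19

19


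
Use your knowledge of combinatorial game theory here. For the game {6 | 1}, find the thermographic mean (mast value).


Game = {6 | 1}, a switch {a | b} with numbers a > b.
Its thermograph has left wall a - t and right wall b + t, which meet at t = (a - b)/2, where both equal (a + b)/2. So the mast (mean value) is at (a + b)/2.
Mean = (6 + (1))/2 = 7/2 = 7/2

7/2


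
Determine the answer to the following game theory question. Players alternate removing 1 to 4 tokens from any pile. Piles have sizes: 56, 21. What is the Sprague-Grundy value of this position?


Subtraction set: {1, 2, 3, 4}
For this subtraction set, G(n) = n mod 5 (period = max + 1 = 5).
Pile 1 (size 56): G(56) = 56 mod 5 = 1
Pile 2 (size 21): G(21) = 21 mod 5 = 1
Total Grundy value = XOR of all: 1 XOR 1 = 0

0


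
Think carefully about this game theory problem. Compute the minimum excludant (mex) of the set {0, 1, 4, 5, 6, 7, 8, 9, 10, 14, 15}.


Set = {0, 1, 4, 5, 6, 7, 8, 9, 10, 14, 15}
0 is in the set.
1 is in the set.
2 is NOT in the set. This is the mex.
mex = 2

2


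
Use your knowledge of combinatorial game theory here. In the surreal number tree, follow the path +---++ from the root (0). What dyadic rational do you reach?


Sign expansion: +---++
Rule: track bounds (lo, hi), initially (-inf, +inf). On '+', the current value becomes lo and we move to the simplest number in (value, hi): value + 1 if hi = +inf, otherwise the midpoint (value + hi)/2. On '-', the current value becomes hi and we move to value - 1 if lo = -inf, otherwise the midpoint (lo + value)/2.
Start at 0.
Step 1: sign = +, move right. Bounds: (0, +inf). Value = 1
Step 2: sign = -, move left. Bounds: (0, 1). Value = 1/2
Step 3: sign = -, move left. Bounds: (0, 1/2). Value = 1/4
Step 4: sign = -, move left. Bounds: (0, 1/4). Value = 1/8
Step 5: sign = +, move right. Bounds: (1/8, 1/4). Value = 3/16
Step 6: sign = +, move right. Bounds: (3/16, 1/4). Value = 7/32
The surreal number with sign expansion +---++ is 7/32.

7/32


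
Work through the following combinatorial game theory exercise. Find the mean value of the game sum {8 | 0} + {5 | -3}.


G1 = {8 | 0}, G2 = {5 | -3}
Each is a switch {a | b} with numbers a > b; its mean value is (a + b)/2, and mean value is additive over game sums: m(G1 + G2) = m(G1) + m(G2).
Mean of G1 = (8 + (0))/2 = 8/2 = 4
Mean of G2 = (5 + (-3))/2 = 2/2 = 1
Mean of G1 + G2 = 4 + 1 = 5

5


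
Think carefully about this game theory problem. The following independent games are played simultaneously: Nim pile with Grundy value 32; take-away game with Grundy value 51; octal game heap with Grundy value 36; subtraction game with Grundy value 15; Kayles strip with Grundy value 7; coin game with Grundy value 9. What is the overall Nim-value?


By the Sprague-Grundy theorem, the Grundy value of a sum of games is the XOR of individual Grundy values.
Nim pile: Grundy value = 32. Running XOR: 0 XOR 32 = 32
take-away game: Grundy value = 51. Running XOR: 32 XOR 51 = 19
octal game heap: Grundy value = 36. Running XOR: 19 XOR 36 = 55
subtraction game: Grundy value = 15. Running XOR: 55 XOR 15 = 56
Kayles strip: Grundy value = 7. Running XOR: 56 XOR 7 = 63
coin game: Grundy value = 9. Running XOR: 63 XOR 9 = 54
The combined Grundy value is 54.

54


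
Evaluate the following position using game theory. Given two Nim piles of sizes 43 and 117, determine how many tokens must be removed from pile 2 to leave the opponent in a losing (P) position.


Piles: 43 and 117
Current XOR: 43 XOR 117 = 94 (non-zero, so this is an N-position).
To make the XOR zero, we need to find a move that balances the piles.
For pile 2 (size 117): target = 117 XOR 94 = 43
We reduce pile 2 from 117 to 43.
Tokens removed: 117 - 43 = 74
Verification: 43 XOR 43 = 0

74


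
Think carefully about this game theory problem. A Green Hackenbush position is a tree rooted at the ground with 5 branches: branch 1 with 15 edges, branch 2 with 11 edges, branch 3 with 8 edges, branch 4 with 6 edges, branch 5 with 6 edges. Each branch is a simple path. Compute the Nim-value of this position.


The tree has 5 branches from the ground vertex.
In Green Hackenbush, the Nim-value of a simple path of length k is k.
Branch 1: length 15, Nim-value = 15
Branch 2: length 11, Nim-value = 11
Branch 3: length 8, Nim-value = 8
Branch 4: length 6, Nim-value = 6
Branch 5: length 6, Nim-value = 6
Total Nim-value = XOR of all branch values:
0 XOR 15 = 15
15 XOR 11 = 4
4 XOR 8 = 12
12 XOR 6 = 10
10 XOR 6 = 12
Nim-value of the tree = 12

12


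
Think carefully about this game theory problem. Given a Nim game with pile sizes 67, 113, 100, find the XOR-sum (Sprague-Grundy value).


We need the XOR (exclusive or) of all pile sizes.
After XOR-ing pile 1 (size 67): 0 XOR 67 = 67
After XOR-ing pile 2 (size 113): 67 XOR 113 = 50
After XOR-ing pile 3 (size 100): 50 XOR 100 = 86
The Nim-value of this position is 86.

86


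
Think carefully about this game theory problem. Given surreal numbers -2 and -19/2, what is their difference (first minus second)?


x = -2, y = -19/2
Converting to common denominator: 2
x = -4/2, y = -19/2
x - y = -2 - -19/2 = 15/2

15/2


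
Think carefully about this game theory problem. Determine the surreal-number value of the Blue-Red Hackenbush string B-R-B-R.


Edges (from ground): B-R-B-R
By Berlekamp's sign-expansion rule, a Blue-Red Hackenbush stalk has the value of the surreal number whose sign sequence is the edge sequence with B -> + and R -> -.
Sign sequence: +-+-
Trace the sign expansion in the surreal number tree, starting from 0:
Edge 1: B (sign +) -> bounds (0, +inf), value = 1
Edge 2: R (sign -) -> bounds (0, 1), value = 1/2
Edge 3: B (sign +) -> bounds (1/2, 1), value = 3/4
Edge 4: R (sign -) -> bounds (1/2, 3/4), value = 5/8
Game value = 5/8

5/8


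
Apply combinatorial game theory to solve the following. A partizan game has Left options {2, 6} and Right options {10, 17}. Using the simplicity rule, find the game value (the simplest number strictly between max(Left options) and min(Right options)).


Left options: {2, 6}, max = 6
Right options: {10, 17}, min = 10
All options are numbers and max(Left) < min(Right), so by the simplicity theorem the value is the simplest (earliest-born) number strictly between 6 and 10.
Integers 7 through 9 all lie strictly between 6 and 10.
Among integers, the simplest (lowest birthday = smallest |n|; 0 is born on day 0, +-n on day n) is 7.
No non-integer in the interval can be simpler: if x is a non-integer in the interval, then floor(x) or ceil(x) also lies in the interval (the interval contains an integer), and both are proper prefixes of x's sign expansion, i.e. born earlier. So the game value is 7.
Game value = 7

7


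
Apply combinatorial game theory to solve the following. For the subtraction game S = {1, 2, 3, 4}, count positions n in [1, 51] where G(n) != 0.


Subtraction set S = {1, 2, 3, 4}, so G(n) = n mod 5.
G(n) = 0 when n is a multiple of 5.
Multiples of 5 in [1, 51]: 10
N-positions (nonzero Grundy) = 51 - 10 = 41

41


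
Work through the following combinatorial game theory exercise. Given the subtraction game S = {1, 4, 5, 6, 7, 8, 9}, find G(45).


The subtraction set is S = {1, 4, 5, 6, 7, 8, 9}.
G(k) = mex{ G(k - s) : s in S, s <= k }. We compute iteratively: G(0) = 0.
G(1) = mex({0}) = 1
G(2) = mex({1}) = 0
G(3) = mex({0}) = 1
G(4) = mex({0, 1}) = 2
G(5) = mex({0, 1, 2}) = 3
G(6) = mex({0, 1, 3}) = 2
G(7) = mex({0, 1, 2}) = 3
G(8) = mex({0, 1, 2, 3}) = 4
G(9) = mex({0, 1, 2, 3, 4}) = 5
G(10) = mex({0, 1, 2, 3, 5}) = 4
G(11) = mex({0, 1, 2, 3, 4}) = 5
G(12) = mex({1, 2, 3, 4, 5}) = 0
G(13) = mex({0, 2, 3, 4, 5}) = 1
G(14) = mex({1, 2, 3, 4, 5}) = 0
G(15) = mex({0, 2, 3, 4, 5}) = 1
G(16) = mex({0, 1, 3, 4, 5}) = 2
G(17) = mex({0, 1, 2, 4, 5}) = 3
G(18) = mex({0, 1, 3, 4, 5}) = 2
G(19) = mex({0, 1, 2, 4, 5}) = 3
G(20) = mex({0, 1, 2, 3, 5}) = 4
Observe that G(12)..G(20) = 0, 1, 0, 1, 2, 3, 2, 3, 4 repeats G(0)..G(8) = 0, 1, 0, 1, 2, 3, 2, 3, 4.
For k >= max(S) = 9, G(k) is determined by the previous 9 values G(k-9)..G(k-1); a window of 9 consecutive values has recurred shifted by 12, so by induction G(k + 12) = G(k) for all k >= 0: the sequence is periodic from the start with period 12.
One period: G(0..11) = 0, 1, 0, 1, 2, 3, 2, 3, 4, 5, 4, 5.
45 mod 12 = 9, so G(45) = G(9) = 5.

5


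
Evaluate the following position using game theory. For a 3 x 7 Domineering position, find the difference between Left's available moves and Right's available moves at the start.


Board is 3 x 7 (rows x cols).
Left (vertical) placements: (rows-1) * cols = 2 * 7 = 14
Right (horizontal) placements: rows * (cols-1) = 3 * 6 = 18
Advantage = Left - Right = 14 - 18 = -4

-4


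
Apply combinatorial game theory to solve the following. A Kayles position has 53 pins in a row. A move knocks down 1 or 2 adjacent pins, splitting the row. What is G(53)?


Kayles: a move removes 1 or 2 adjacent pins from a contiguous row.
Removing pins from a row of k leaves two independent rows (a, b) with a + b = k - 1 (one pin) or a + b = k - 2 (two pins); an end removal gives a = 0.
By Sprague-Grundy, G(k) = mex{ G(a) XOR G(b) } over all these splits. G(0) = 0.
G(1): splits (0,0):0^0=0 -> mex({0}) = 1
G(2): splits (0,1):0^1=1 (0,0):0^0=0 -> mex({0, 1}) = 2
G(3): splits (0,2):0^2=2 (1,1):1^1=0 (0,1):0^1=1 -> mex({0, 1, 2}) = 3
G(4): splits (0,3):0^3=3 (1,2):1^2=3 (0,2):0^2=2 (1,1):1^1=0 -> mex({0, 2, 3}) = 1
G(5): splits (0,4):0^1=1 (1,3):1^3=2 (2,2):2^2=0 (0,3):0^3=3 (1,2):1^2=3 -> mex({0, 1, 2, 3}) = 4
G(6) = mex({0, 1, 2, 4}) = 3
G(7) = mex({0, 1, 3, 4, 5}) = 2
G(8) = mex({0, 2, 3, 5, 6}) = 1
G(9) = mex({0, 1, 2, 3, 6, 7}) = 4
G(10) = mex({0, 1, 3, 4, 5, 7}) = 2
G(11) = mex({0, 1, 2, 3, 4, 5}) = 6
G(12) = mex({0, 1, 2, 3, 5, 6, 7}) = 4
G(13) = mex({0, 2, 3, 4, 6, 7}) = 1
G(14) = mex({0, 1, 4, 5, 6, 7}) = 2
G(15) = mex({0, 1, 2, 3, 4, 5, 6}) = 7
G(16) = mex({0, 2, 3, 5, 6, 7}) = 1
G(17) = mex({0, 1, 2, 3, 5, 6, 7}) = 4
G(18) = mex({0, 1, 2, 4, 5, 6}) = 3
G(19) = mex({0, 1, 3, 4, 5, 7}) = 2
G(20) = mex({0, 2, 3, 4, 5, 6, 7}) = 1
G(21) = mex({0, 1, 2, 3, 5, 6, 7}) = 4
G(22) = mex({0, 1, 2, 3, 4, 5, 7}) = 6
G(23) = mex({0, 1, 2, 3, 4, 5, 6}) = 7
G(24) = mex({0, 1, 2, 3, 5, 6, 7}) = 4
G(25) = mex({0, 2, 3, 4, 6, 7}) = 1
G(26) = mex({0, 1, 3, 4, 5, 6, 7}) = 2
G(27) = mex({0, 1, 2, 3, 4, 5, 6, 7}) = 8
G(28) = mex({0, 1, 2, 3, 4, 6, 7, 8}) = 5
G(29) = mex({0, 1, 2, 3, 5, 6, 7, 8, 9}) = 4
G(30) = mex({0, 1, 2, 3, 4, 5, 6, 9, 10}) = 7
G(31) = mex({0, 1, 3, 4, 5, 7, 10, 11}) = 2
G(32) = mex({0, 2, 3, 4, 5, 6, 7, 9, 11}) = 1
G(33) = mex({0, 1, 2, 3, 4, 5, 6, 7, 9, 12}) = 8
G(34) = mex({0, 1, 2, 3, 4, 5, 7, 8, 11, 12}) = 6
G(35) = mex({0, 1, 2, 3, 4, 5, 6, 8, 9, 10, 11}) = 7
G(36) = mex({0, 1, 2, 3, 5, 6, 7, 9, 10}) = 4
G(37) = mex({0, 2, 3, 4, 6, 7, 9, 10, 11, 12}) = 1
G(38) = mex({0, 1, 3, 4, 5, 6, 7, 9, 10, 11, 12}) = 2
G(39) = mex({0, 1, 2, 4, 5, 6, 7, 9, 10, 12, 14}) = 3
G(40) = mex({0, 2, 3, 4, 6, 7, 11, 12, 14}) = 1
G(41) = mex({0, 1, 2, 3, 5, 6, 7, 9, 10, 11, 12}) = 4
G(42) = mex({0, 1, 2, 3, 4, 5, 6, 9, 10}) = 7
G(43) = mex({0, 1, 3, 4, 5, 7, 9, 10, 12, 15}) = 2
G(44) = mex({0, 2, 3, 4, 5, 6, 7, 9, 10, 12, 15}) = 1
G(45) = mex({0, 1, 2, 3, 4, 5, 6, 7, 9, 10, 12, 14}) = 8
G(46) = mex({0, 1, 3, 4, 5, 7, 8, 11, 12, 14}) = 2
G(47) = mex({0, 1, 2, 3, 4, 5, 6, 8, 9, 10, 11, 12}) = 7
G(48) = mex({0, 1, 2, 3, 5, 6, 7, 9, 10}) = 4
G(49) = mex({0, 2, 3, 4, 6, 7, 9, 10, 11, 12, 15}) = 1
G(50) = mex({0, 1, 4, 5, 6, 7, 9, 11, 12, 14, 15}) = 2
G(51) = mex({0, 1, 2, 3, 4, 5, 6, 7, 9, 12, 14, 15}) = 8
G(52) = mex({0, 2, 3, 4, 5, 6, 7, 8, 11, 12, 15}) = 1
G(53) = mex({0, 1, 2, 3, 5, 6, 7, 8, 9, 10, 11, 12}) = 4
Therefore G(53) = 4.

4


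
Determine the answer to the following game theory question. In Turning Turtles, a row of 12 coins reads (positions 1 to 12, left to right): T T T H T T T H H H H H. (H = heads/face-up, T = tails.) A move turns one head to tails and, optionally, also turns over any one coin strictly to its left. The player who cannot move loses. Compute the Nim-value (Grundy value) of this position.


Coins: T T T H T T T H H H H H
Key fact: a single head at position k behaves exactly like a Nim heap of size k (turning it to T and optionally flipping a coin at j < k corresponds to moving the heap from k to j, or to 0), and heads combine as a disjunctive sum (two heads at the same place would cancel, matching j XOR j = 0). So the Nim-value is the XOR of the 1-indexed positions of the heads.
Face-up positions (1-indexed): [4, 8, 9, 10, 11, 12]
XOR 0 with 4: 0 XOR 4 = 4
XOR 4 with 8: 4 XOR 8 = 12
XOR 12 with 9: 12 XOR 9 = 5
XOR 5 with 10: 5 XOR 10 = 15
XOR 15 with 11: 15 XOR 11 = 4
XOR 4 with 12: 4 XOR 12 = 8
Nim-value = 8

8


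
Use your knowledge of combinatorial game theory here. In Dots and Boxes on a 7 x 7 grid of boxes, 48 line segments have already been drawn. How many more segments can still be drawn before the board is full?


Grid: 7 x 7 boxes, i.e. 8 rows and 8 columns of dots.
Horizontal edges: (rows + 1) * cols = 8 * 7 = 56
Vertical edges: rows * (cols + 1) = 7 * 8 = 56
Total edges: 56 + 56 = 112
Edges drawn: 48
Remaining: 112 - 48 = 64

64


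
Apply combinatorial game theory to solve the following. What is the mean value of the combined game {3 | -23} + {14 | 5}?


G1 = {3 | -23}, G2 = {14 | 5}
Each is a switch {a | b} with numbers a > b; its mean value is (a + b)/2, and mean value is additive over game sums: m(G1 + G2) = m(G1) + m(G2).
Mean of G1 = (3 + (-23))/2 = -20/2 = -10
Mean of G2 = (14 + (5))/2 = 19/2 = 19/2
Mean of G1 + G2 = -10 + 19/2 = -1/2

-1/2


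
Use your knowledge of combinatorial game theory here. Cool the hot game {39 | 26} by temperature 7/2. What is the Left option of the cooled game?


Original game: {39 | 26} (a switch {a | b} with a > b).
Cooling by t (for t below the temperature (a - b)/2 = 13/2) taxes each move by t: {a | b} cooled by t is {a - t | b + t}.
Cooling amount: t = 7/2
Cooled Left option: 39 - 7/2 = 71/2
Cooled Right option: 26 + 7/2 = 59/2
Cooled game: {71/2 | 59/2}
Left option = 71/2

71/2


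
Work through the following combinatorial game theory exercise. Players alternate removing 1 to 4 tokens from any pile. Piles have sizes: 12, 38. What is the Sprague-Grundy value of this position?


Subtraction set: {1, 2, 3, 4}
For this subtraction set, G(n) = n mod 5 (period = max + 1 = 5).
Pile 1 (size 12): G(12) = 12 mod 5 = 2
Pile 2 (size 38): G(38) = 38 mod 5 = 3
Total Grundy value = XOR of all: 2 XOR 3 = 1

1


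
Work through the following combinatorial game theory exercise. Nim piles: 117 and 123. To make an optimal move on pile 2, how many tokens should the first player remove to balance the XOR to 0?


Piles: 117 and 123
Current XOR: 117 XOR 123 = 14 (non-zero, so this is an N-position).
To make the XOR zero, we need to find a move that balances the piles.
For pile 2 (size 123): target = 123 XOR 14 = 117
We reduce pile 2 from 123 to 117.
Tokens removed: 123 - 117 = 6
Verification: 117 XOR 117 = 0

6


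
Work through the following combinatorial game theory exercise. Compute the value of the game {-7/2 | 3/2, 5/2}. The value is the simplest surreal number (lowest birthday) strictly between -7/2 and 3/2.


Left options: {-7/2}, max = -7/2
Right options: {3/2, 5/2}, min = 3/2
All options are numbers and max(Left) < min(Right), so by the simplicity theorem the value is the simplest (earliest-born) number strictly between -7/2 and 3/2.
Integers -3 through 1 all lie strictly between -7/2 and 3/2.
Among integers, the simplest (lowest birthday = smallest |n|; 0 is born on day 0, +-n on day n) is 0.
No non-integer in the interval can be simpler: if x is a non-integer in the interval, then floor(x) or ceil(x) also lies in the interval (the interval contains an integer), and both are proper prefixes of x's sign expansion, i.e. born earlier. So the game value is 0.
Game value = 0

0


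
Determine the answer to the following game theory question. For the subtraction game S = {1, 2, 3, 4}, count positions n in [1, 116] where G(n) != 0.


Subtraction set S = {1, 2, 3, 4}, so G(n) = n mod 5.
G(n) = 0 when n is a multiple of 5.
Multiples of 5 in [1, 116]: 23
N-positions (nonzero Grundy) = 116 - 23 = 93

93


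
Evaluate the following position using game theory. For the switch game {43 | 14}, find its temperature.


The game is {43 | 14}, a switch {a | b} with numbers a > b.
Cooling {a | b} by t gives {a - t | b + t}, which stops being hot when a - t = b + t, i.e. at t = (a - b)/2. So the temperature of a switch is (a - b)/2.
Temperature = (Left option - Right option) / 2
= (43 - (14)) / 2
= 29 / 2
= 29/2

29/2


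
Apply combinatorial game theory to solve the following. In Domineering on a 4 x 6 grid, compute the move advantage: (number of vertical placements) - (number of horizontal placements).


Board is 4 x 6 (rows x cols).
Left (vertical) placements: (rows-1) * cols = 3 * 6 = 18
Right (horizontal) placements: rows * (cols-1) = 4 * 5 = 20
Advantage = Left - Right = 18 - 20 = -2

-2


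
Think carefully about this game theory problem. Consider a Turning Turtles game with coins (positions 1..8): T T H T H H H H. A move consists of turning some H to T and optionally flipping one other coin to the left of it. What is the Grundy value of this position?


Coins: T T H T H H H H
Key fact: a single head at position k behaves exactly like a Nim heap of size k (turning it to T and optionally flipping a coin at j < k corresponds to moving the heap from k to j, or to 0), and heads combine as a disjunctive sum (two heads at the same place would cancel, matching j XOR j = 0). So the Nim-value is the XOR of the 1-indexed positions of the heads.
Face-up positions (1-indexed): [3, 5, 6, 7, 8]
XOR 0 with 3: 0 XOR 3 = 3
XOR 3 with 5: 3 XOR 5 = 6
XOR 6 with 6: 6 XOR 6 = 0
XOR 0 with 7: 0 XOR 7 = 7
XOR 7 with 8: 7 XOR 8 = 15
Nim-value = 15

15


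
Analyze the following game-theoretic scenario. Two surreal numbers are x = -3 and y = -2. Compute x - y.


x = -3, y = -2
x - y = -3 - -2 = -1

-1


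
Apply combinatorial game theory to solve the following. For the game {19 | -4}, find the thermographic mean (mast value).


Game = {19 | -4}, a switch {a | b} with numbers a > b.
Its thermograph has left wall a - t and right wall b + t, which meet at t = (a - b)/2, where both equal (a + b)/2. So the mast (mean value) is at (a + b)/2.
Mean = (19 + (-4))/2 = 15/2 = 15/2

15/2


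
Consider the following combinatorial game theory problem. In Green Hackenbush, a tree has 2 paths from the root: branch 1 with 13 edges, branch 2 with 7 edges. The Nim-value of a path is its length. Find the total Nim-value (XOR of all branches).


The tree has 2 branches from the ground vertex.
In Green Hackenbush, the Nim-value of a simple path of length k is k.
Branch 1: length 13, Nim-value = 13
Branch 2: length 7, Nim-value = 7
Total Nim-value = XOR of all branch values:
0 XOR 13 = 13
13 XOR 7 = 10
Nim-value of the tree = 10

10


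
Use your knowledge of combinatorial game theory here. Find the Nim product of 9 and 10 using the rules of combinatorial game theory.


Nim multiplication is bilinear over XOR: (u XOR v) * w = (u*w) XOR (v*w).
So we split each operand into its bit components and XOR the pairwise Nim products.
9 = 1 + 8 (as XOR of powers of 2).
10 = 2 + 8 (as XOR of powers of 2).
Using the standard Nim-product table on single bits:
  2*2 = 3,   2*4 = 8,   2*8 = 12,
  4*4 = 6,   4*8 = 11,  8*8 = 13,
and  1*x = x (identity), k*l = l*k (commutative).
Pairwise Nim products:
  1 * 2 = 2
  1 * 8 = 8
  8 * 2 = 12
  8 * 8 = 13
XOR them: 2 XOR 8 XOR 12 XOR 13 = 11.
Result: 9 * 10 = 11 (in Nim).

11
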